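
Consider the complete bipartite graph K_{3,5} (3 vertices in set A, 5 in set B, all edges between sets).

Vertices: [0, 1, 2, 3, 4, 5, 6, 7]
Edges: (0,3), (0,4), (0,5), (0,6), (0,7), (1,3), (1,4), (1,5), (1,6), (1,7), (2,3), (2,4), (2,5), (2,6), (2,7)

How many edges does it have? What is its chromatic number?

K_{3,5} has 3 * 5 = 15 edges.
Bipartite graphs have chromatic number 2 (color each partition differently).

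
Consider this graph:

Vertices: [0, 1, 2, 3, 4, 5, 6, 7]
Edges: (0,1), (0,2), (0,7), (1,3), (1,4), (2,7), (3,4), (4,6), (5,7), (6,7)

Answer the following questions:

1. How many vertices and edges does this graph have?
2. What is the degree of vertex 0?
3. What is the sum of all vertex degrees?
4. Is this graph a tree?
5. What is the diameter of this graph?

Count: 8 vertices, 10 edges.
Vertex 0 has neighbors [1, 2, 7], degree = 3.
Handshaking lemma: 2 * 10 = 20.
A tree on 8 vertices has 7 edges. This graph has 10 edges (3 extra). Not a tree.
Diameter (longest shortest path) = 4.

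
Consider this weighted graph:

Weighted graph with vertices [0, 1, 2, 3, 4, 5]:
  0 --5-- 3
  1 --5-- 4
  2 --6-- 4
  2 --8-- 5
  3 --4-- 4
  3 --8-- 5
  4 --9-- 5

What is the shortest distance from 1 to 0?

Using Dijkstra's algorithm from vertex 1:
Shortest path: 1 -> 4 -> 3 -> 0
Total weight: 5 + 4 + 5 = 14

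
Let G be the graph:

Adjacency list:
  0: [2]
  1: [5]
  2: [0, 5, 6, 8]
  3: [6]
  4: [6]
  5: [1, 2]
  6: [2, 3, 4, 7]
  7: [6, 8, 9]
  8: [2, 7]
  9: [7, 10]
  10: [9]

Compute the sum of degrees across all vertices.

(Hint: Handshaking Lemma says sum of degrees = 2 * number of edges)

Count edges: 11 edges.
By Handshaking Lemma: sum of degrees = 2 * 11 = 22.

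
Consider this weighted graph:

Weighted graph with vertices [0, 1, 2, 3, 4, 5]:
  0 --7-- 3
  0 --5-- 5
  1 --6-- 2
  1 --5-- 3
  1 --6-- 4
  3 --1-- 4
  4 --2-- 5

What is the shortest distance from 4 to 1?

Using Dijkstra's algorithm from vertex 4:
Shortest path: 4 -> 1
Total weight: 6 = 6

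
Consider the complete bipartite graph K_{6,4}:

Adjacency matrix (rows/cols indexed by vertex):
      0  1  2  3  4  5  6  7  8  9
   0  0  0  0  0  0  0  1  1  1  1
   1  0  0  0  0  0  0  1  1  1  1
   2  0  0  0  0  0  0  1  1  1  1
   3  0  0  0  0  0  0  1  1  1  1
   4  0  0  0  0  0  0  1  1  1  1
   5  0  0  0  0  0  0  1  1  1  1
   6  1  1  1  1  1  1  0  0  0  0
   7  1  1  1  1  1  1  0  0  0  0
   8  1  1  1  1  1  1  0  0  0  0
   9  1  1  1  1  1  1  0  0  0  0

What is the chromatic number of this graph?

K_{6,4} is bipartite: vertices split into two independent sets of size 6 and 4.
Color one set 0, the other 1. No adjacent vertices share a color.
Chromatic number = 2.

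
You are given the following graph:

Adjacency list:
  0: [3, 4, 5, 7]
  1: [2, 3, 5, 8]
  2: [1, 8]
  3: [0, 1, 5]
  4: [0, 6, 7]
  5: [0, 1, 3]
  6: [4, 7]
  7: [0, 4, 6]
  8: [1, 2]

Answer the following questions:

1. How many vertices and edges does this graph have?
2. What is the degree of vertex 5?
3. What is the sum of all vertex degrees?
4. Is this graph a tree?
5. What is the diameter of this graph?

Count: 9 vertices, 13 edges.
Vertex 5 has neighbors [0, 1, 3], degree = 3.
Handshaking lemma: 2 * 13 = 26.
A tree on 9 vertices has 8 edges. This graph has 13 edges (5 extra). Not a tree.
Diameter (longest shortest path) = 5.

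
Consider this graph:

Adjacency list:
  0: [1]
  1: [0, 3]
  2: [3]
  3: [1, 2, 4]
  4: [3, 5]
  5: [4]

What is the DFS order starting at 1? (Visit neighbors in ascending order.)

DFS from vertex 1 (neighbors processed in ascending order):
Visit order: 1, 0, 3, 2, 4, 5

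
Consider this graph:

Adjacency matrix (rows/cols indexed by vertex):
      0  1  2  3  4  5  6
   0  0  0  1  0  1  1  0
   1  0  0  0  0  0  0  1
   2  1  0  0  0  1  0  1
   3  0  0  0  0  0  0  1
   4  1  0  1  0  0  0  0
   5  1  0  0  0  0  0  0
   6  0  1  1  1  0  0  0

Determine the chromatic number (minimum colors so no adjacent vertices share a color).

The graph has a maximum clique of size 3 (lower bound on chromatic number).
A valid 3-coloring: {0: 0, 1: 1, 2: 1, 3: 1, 4: 2, 5: 1, 6: 0}.
Chromatic number = 3.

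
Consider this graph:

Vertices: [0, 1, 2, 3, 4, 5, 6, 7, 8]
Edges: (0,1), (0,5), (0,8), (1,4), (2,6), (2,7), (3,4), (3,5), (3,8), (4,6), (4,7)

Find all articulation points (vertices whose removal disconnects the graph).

An articulation point is a vertex whose removal disconnects the graph.
Articulation points: [4]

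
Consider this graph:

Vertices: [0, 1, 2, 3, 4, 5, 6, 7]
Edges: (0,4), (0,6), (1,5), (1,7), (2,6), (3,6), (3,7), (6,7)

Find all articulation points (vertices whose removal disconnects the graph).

An articulation point is a vertex whose removal disconnects the graph.
Articulation points: [0, 1, 6, 7]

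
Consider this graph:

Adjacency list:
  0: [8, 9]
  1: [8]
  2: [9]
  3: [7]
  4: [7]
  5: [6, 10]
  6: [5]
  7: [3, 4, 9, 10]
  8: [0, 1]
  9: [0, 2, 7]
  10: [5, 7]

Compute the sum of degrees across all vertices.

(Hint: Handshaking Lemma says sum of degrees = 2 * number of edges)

Count edges: 10 edges.
By Handshaking Lemma: sum of degrees = 2 * 10 = 20.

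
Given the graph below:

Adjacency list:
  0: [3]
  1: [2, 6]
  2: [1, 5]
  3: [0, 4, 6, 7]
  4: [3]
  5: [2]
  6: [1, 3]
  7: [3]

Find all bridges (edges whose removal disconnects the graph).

A bridge is an edge whose removal increases the number of connected components.
Bridges found: (0,3), (1,2), (1,6), (2,5), (3,4), (3,6), (3,7)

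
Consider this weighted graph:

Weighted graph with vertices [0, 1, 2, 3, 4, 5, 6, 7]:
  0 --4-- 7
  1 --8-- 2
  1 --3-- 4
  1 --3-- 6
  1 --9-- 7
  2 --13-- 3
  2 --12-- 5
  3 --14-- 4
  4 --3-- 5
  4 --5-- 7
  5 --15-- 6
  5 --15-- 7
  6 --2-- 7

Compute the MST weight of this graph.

Applying Kruskal's algorithm (sort edges by weight, add if no cycle):
  Add (6,7) w=2
  Add (1,4) w=3
  Add (1,6) w=3
  Add (4,5) w=3
  Add (0,7) w=4
  Skip (4,7) w=5 (creates cycle)
  Add (1,2) w=8
  Skip (1,7) w=9 (creates cycle)
  Skip (2,5) w=12 (creates cycle)
  Add (2,3) w=13
  Skip (3,4) w=14 (creates cycle)
  Skip (5,6) w=15 (creates cycle)
  Skip (5,7) w=15 (creates cycle)
MST weight = 36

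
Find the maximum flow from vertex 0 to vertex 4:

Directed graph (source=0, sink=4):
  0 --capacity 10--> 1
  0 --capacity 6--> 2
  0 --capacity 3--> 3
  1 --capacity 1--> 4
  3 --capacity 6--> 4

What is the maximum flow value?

Computing max flow:
  Flow on (0->1): 1/10
  Flow on (0->3): 3/3
  Flow on (1->4): 1/1
  Flow on (3->4): 3/6
Maximum flow = 4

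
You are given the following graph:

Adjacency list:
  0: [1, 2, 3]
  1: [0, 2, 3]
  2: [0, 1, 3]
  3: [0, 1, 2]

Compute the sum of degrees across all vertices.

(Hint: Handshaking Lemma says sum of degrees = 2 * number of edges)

Count edges: 6 edges.
By Handshaking Lemma: sum of degrees = 2 * 6 = 12.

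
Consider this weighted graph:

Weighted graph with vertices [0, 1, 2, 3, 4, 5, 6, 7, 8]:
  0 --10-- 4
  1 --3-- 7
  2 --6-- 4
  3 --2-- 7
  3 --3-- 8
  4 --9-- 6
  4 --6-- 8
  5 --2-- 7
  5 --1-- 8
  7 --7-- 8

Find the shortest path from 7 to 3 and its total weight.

Using Dijkstra's algorithm from vertex 7:
Shortest path: 7 -> 3
Total weight: 2 = 2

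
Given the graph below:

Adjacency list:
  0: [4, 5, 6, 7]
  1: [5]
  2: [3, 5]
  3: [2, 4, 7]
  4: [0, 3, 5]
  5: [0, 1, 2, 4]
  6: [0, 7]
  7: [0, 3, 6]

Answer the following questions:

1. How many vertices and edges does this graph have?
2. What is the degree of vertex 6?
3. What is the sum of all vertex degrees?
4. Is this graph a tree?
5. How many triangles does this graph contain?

Count: 8 vertices, 11 edges.
Vertex 6 has neighbors [0, 7], degree = 2.
Handshaking lemma: 2 * 11 = 22.
A tree on 8 vertices has 7 edges. This graph has 11 edges (4 extra). Not a tree.
Number of triangles = 2.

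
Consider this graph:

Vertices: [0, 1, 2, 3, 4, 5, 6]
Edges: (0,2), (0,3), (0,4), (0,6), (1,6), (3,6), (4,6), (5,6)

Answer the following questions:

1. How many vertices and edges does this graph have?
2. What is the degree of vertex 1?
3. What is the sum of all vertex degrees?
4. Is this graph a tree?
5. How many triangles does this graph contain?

Count: 7 vertices, 8 edges.
Vertex 1 has neighbors [6], degree = 1.
Handshaking lemma: 2 * 8 = 16.
A tree on 7 vertices has 6 edges. This graph has 8 edges (2 extra). Not a tree.
Number of triangles = 2.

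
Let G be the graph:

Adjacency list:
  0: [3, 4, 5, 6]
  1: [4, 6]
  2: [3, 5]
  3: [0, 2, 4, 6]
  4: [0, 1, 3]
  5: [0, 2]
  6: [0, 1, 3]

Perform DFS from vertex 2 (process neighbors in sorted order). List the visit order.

DFS from vertex 2 (neighbors processed in ascending order):
Visit order: 2, 3, 0, 4, 1, 6, 5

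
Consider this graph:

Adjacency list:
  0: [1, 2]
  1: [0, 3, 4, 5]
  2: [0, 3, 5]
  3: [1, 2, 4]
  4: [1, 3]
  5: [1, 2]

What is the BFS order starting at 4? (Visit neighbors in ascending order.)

BFS from vertex 4 (neighbors processed in ascending order):
Visit order: 4, 1, 3, 0, 5, 2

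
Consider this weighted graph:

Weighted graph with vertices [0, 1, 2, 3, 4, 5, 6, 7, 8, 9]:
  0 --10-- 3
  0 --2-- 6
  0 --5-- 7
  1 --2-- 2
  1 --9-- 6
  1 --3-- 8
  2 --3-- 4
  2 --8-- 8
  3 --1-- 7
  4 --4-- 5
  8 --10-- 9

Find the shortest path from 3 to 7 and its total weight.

Using Dijkstra's algorithm from vertex 3:
Shortest path: 3 -> 7
Total weight: 1 = 1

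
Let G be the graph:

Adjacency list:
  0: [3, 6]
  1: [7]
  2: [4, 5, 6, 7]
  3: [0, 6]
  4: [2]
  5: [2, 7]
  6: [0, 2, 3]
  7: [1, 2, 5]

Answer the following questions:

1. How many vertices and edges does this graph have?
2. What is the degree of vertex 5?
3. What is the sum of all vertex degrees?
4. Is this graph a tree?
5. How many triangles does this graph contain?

Count: 8 vertices, 9 edges.
Vertex 5 has neighbors [2, 7], degree = 2.
Handshaking lemma: 2 * 9 = 18.
A tree on 8 vertices has 7 edges. This graph has 9 edges (2 extra). Not a tree.
Number of triangles = 2.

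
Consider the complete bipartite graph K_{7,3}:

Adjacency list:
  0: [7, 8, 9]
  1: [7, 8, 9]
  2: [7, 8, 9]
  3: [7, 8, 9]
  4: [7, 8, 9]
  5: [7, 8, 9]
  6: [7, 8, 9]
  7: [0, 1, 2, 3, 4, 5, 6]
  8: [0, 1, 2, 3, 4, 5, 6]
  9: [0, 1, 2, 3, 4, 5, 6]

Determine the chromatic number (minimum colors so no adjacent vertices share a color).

K_{7,3} is bipartite: vertices split into two independent sets of size 7 and 3.
Color one set 0, the other 1. No adjacent vertices share a color.
Chromatic number = 2.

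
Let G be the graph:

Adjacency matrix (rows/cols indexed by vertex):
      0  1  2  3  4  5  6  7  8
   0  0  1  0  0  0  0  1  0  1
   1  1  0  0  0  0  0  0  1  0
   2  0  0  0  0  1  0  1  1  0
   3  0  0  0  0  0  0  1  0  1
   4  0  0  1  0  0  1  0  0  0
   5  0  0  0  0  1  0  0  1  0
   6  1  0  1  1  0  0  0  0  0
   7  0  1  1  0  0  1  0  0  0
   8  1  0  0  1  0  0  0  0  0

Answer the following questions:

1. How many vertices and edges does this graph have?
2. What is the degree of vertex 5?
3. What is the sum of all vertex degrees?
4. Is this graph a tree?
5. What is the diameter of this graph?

Count: 9 vertices, 11 edges.
Vertex 5 has neighbors [4, 7], degree = 2.
Handshaking lemma: 2 * 11 = 22.
A tree on 9 vertices has 8 edges. This graph has 11 edges (3 extra). Not a tree.
Diameter (longest shortest path) = 4.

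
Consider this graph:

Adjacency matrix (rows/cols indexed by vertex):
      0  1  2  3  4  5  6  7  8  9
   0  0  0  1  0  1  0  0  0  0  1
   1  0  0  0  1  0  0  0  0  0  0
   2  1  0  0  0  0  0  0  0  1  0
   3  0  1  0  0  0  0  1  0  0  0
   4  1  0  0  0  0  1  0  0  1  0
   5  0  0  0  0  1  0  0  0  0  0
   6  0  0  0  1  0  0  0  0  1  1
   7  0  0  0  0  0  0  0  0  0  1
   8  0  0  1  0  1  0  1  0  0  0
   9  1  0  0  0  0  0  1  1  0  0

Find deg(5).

Vertex 5 has neighbors [4], so deg(5) = 1.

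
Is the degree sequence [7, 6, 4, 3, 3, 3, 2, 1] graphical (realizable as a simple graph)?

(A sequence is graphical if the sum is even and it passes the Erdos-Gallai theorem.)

Sum of degrees = 29. Sum is odd, so the sequence is NOT graphical.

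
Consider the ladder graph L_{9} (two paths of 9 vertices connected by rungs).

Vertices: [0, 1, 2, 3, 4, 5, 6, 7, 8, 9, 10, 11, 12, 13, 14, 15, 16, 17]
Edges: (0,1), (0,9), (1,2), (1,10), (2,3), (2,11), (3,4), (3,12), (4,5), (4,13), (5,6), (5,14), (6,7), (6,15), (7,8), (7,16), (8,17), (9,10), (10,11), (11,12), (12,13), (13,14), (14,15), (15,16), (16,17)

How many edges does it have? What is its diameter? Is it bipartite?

Ladder graph L_{9}: 9 rungs + 2 * (9-1) path edges = 9 + 16 = 25 edges.
Diameter = 9.
Ladder graphs are bipartite (alternating coloring along each path).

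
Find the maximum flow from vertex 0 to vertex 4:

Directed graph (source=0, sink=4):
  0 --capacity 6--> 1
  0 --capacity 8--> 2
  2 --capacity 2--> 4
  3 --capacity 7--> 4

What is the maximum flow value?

Computing max flow:
  Flow on (0->2): 2/8
  Flow on (2->4): 2/2
Maximum flow = 2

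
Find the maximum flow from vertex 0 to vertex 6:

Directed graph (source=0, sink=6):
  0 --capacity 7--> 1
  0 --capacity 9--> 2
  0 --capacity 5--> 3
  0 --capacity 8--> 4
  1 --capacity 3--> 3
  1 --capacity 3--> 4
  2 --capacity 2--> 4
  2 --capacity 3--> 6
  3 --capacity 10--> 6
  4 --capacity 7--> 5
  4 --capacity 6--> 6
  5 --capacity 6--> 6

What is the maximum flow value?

Computing max flow:
  Flow on (0->1): 6/7
  Flow on (0->2): 5/9
  Flow on (0->3): 5/5
  Flow on (0->4): 7/8
  Flow on (1->3): 3/3
  Flow on (1->4): 3/3
  Flow on (2->4): 2/2
  Flow on (2->6): 3/3
  Flow on (3->6): 8/10
  Flow on (4->5): 6/7
  Flow on (4->6): 6/6
  Flow on (5->6): 6/6
Maximum flow = 23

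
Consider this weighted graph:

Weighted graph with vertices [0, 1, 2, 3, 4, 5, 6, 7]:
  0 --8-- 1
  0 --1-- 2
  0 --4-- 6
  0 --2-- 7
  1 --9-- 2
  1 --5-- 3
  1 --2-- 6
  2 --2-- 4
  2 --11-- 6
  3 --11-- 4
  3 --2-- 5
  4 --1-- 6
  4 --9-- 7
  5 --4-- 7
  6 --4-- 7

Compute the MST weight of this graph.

Applying Kruskal's algorithm (sort edges by weight, add if no cycle):
  Add (0,2) w=1
  Add (4,6) w=1
  Add (0,7) w=2
  Add (1,6) w=2
  Add (2,4) w=2
  Add (3,5) w=2
  Skip (0,6) w=4 (creates cycle)
  Add (5,7) w=4
  Skip (6,7) w=4 (creates cycle)
  Skip (1,3) w=5 (creates cycle)
  Skip (0,1) w=8 (creates cycle)
  Skip (1,2) w=9 (creates cycle)
  Skip (4,7) w=9 (creates cycle)
  Skip (2,6) w=11 (creates cycle)
  Skip (3,4) w=11 (creates cycle)
MST weight = 14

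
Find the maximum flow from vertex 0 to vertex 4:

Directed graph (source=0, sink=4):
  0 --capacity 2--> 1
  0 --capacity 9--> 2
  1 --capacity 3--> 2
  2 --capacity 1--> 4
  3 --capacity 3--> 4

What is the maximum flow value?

Computing max flow:
  Flow on (0->2): 1/9
  Flow on (2->4): 1/1
Maximum flow = 1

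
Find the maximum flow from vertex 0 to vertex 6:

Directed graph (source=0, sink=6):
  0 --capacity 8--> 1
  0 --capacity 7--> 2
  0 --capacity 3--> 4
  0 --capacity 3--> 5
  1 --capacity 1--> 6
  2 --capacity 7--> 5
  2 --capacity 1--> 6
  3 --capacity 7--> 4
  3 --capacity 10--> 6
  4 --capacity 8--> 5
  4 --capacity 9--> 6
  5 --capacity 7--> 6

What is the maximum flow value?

Computing max flow:
  Flow on (0->1): 1/8
  Flow on (0->2): 7/7
  Flow on (0->4): 3/3
  Flow on (0->5): 1/3
  Flow on (1->6): 1/1
  Flow on (2->5): 6/7
  Flow on (2->6): 1/1
  Flow on (4->6): 3/9
  Flow on (5->6): 7/7
Maximum flow = 12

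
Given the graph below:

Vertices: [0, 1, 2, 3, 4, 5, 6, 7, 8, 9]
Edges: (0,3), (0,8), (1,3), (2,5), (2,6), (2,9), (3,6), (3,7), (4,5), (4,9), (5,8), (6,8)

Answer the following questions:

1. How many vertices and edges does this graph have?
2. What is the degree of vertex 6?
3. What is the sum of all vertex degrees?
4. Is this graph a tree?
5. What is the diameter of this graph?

Count: 10 vertices, 12 edges.
Vertex 6 has neighbors [2, 3, 8], degree = 3.
Handshaking lemma: 2 * 12 = 24.
A tree on 10 vertices has 9 edges. This graph has 12 edges (3 extra). Not a tree.
Diameter (longest shortest path) = 5.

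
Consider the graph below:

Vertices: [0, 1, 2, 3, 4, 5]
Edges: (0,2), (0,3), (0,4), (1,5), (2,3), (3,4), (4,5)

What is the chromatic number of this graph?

The graph has a maximum clique of size 3 (lower bound on chromatic number).
A valid 3-coloring: {0: 0, 1: 1, 2: 2, 3: 1, 4: 2, 5: 0}.
Chromatic number = 3.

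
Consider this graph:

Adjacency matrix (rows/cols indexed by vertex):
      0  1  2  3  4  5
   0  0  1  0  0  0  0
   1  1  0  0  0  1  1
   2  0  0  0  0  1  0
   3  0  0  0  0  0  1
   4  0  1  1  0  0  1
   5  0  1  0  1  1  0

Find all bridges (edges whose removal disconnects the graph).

A bridge is an edge whose removal increases the number of connected components.
Bridges found: (0,1), (2,4), (3,5)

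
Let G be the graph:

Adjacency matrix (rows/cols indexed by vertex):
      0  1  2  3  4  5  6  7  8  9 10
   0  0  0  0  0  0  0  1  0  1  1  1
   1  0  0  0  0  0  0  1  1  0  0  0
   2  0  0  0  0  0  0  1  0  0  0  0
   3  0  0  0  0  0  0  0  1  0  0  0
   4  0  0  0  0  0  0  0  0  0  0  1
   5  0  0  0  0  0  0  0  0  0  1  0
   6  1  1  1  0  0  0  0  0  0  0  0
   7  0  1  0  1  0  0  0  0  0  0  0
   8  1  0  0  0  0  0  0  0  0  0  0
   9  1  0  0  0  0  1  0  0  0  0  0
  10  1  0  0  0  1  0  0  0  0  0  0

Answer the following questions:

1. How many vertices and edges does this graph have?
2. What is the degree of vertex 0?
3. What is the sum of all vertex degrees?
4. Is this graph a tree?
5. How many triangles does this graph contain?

Count: 11 vertices, 10 edges.
Vertex 0 has neighbors [6, 8, 9, 10], degree = 4.
Handshaking lemma: 2 * 10 = 20.
A graph is a tree iff it is connected and has exactly n-1 edges. This graph is connected (all 11 vertices in one component) and has 11-1 = 10 edges. It is a tree.
Number of triangles = 0.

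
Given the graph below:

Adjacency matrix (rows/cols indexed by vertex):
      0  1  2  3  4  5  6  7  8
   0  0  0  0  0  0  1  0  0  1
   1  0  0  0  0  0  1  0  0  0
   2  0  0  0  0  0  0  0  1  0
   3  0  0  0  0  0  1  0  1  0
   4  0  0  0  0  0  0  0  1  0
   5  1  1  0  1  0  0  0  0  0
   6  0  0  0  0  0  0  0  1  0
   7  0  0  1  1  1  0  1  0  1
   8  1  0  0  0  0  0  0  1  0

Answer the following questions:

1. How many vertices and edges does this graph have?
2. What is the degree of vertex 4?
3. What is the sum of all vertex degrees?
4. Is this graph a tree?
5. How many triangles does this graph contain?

Count: 9 vertices, 9 edges.
Vertex 4 has neighbors [7], degree = 1.
Handshaking lemma: 2 * 9 = 18.
A tree on 9 vertices has 8 edges. This graph has 9 edges (1 extra). Not a tree.
Number of triangles = 0.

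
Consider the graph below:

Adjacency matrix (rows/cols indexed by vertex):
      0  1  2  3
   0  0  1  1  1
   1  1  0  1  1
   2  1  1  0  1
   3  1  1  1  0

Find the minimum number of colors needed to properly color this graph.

The graph has a maximum clique of size 4 (lower bound on chromatic number).
A valid 4-coloring: {0: 0, 1: 1, 2: 2, 3: 3}.
Chromatic number = 4.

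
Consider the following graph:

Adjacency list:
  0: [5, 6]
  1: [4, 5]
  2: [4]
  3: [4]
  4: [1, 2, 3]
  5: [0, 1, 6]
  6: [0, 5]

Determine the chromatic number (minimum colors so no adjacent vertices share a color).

The graph has a maximum clique of size 3 (lower bound on chromatic number).
A valid 3-coloring: {0: 1, 1: 1, 2: 1, 3: 1, 4: 0, 5: 0, 6: 2}.
Chromatic number = 3.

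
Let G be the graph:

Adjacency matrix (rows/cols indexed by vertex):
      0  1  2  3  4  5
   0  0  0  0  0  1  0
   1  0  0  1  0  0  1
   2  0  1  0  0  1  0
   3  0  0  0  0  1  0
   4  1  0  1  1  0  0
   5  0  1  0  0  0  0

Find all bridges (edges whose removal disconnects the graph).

A bridge is an edge whose removal increases the number of connected components.
Bridges found: (0,4), (1,2), (1,5), (2,4), (3,4)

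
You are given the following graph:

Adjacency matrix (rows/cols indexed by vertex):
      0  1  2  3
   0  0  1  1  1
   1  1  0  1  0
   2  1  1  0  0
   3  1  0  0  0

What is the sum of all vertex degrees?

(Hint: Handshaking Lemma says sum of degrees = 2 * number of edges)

Count edges: 4 edges.
By Handshaking Lemma: sum of degrees = 2 * 4 = 8.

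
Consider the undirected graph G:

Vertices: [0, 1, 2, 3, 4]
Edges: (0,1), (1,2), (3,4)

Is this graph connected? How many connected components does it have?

Checking connectivity: the graph has 2 connected component(s).
Components: [[0, 1, 2], [3, 4]]. The graph is NOT connected.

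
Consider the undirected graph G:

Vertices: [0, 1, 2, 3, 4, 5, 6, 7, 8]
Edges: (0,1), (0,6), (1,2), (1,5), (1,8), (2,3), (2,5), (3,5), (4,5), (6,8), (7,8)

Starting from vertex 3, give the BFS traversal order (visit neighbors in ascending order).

BFS from vertex 3 (neighbors processed in ascending order):
Visit order: 3, 2, 5, 1, 4, 0, 8, 6, 7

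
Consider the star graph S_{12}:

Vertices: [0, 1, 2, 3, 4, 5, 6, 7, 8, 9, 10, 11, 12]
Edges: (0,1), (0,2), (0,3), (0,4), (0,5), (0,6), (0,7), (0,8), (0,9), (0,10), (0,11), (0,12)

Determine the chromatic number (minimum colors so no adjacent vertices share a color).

S_{12} has one hub adjacent to 12 leaves; leaves are pairwise non-adjacent.
Color the hub 0 and every leaf 1.
Chromatic number = 2.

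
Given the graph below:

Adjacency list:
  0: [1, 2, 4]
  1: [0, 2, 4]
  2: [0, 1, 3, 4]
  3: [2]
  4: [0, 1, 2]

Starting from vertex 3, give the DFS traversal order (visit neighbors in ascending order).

DFS from vertex 3 (neighbors processed in ascending order):
Visit order: 3, 2, 0, 1, 4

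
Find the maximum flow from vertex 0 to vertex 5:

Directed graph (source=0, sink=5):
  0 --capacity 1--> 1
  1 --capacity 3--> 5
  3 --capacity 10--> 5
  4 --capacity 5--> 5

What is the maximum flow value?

Computing max flow:
  Flow on (0->1): 1/1
  Flow on (1->5): 1/3
Maximum flow = 1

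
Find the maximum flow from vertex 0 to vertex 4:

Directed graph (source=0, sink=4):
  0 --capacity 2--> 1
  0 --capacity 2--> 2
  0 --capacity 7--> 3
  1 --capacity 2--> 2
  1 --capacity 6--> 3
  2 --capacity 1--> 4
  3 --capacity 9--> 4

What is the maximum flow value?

Computing max flow:
  Flow on (0->1): 2/2
  Flow on (0->2): 1/2
  Flow on (0->3): 7/7
  Flow on (1->3): 2/6
  Flow on (2->4): 1/1
  Flow on (3->4): 9/9
Maximum flow = 10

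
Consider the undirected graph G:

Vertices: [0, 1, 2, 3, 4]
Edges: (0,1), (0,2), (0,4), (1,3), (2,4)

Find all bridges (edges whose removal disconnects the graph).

A bridge is an edge whose removal increases the number of connected components.
Bridges found: (0,1), (1,3)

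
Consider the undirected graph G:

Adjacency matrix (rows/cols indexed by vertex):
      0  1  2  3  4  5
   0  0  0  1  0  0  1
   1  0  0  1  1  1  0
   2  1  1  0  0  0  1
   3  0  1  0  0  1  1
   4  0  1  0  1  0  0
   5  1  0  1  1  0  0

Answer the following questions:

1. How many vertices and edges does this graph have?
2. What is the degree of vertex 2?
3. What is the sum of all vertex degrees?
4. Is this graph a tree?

Count: 6 vertices, 8 edges.
Vertex 2 has neighbors [0, 1, 5], degree = 3.
Handshaking lemma: 2 * 8 = 16.
A tree on 6 vertices has 5 edges. This graph has 8 edges (3 extra). Not a tree.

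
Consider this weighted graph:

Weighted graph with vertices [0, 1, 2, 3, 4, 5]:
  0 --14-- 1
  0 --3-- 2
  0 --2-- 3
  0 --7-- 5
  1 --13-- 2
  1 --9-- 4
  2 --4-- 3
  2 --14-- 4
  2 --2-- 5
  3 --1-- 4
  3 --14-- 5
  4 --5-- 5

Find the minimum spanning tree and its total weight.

Applying Kruskal's algorithm (sort edges by weight, add if no cycle):
  Add (3,4) w=1
  Add (0,3) w=2
  Add (2,5) w=2
  Add (0,2) w=3
  Skip (2,3) w=4 (creates cycle)
  Skip (4,5) w=5 (creates cycle)
  Skip (0,5) w=7 (creates cycle)
  Add (1,4) w=9
  Skip (1,2) w=13 (creates cycle)
  Skip (0,1) w=14 (creates cycle)
  Skip (2,4) w=14 (creates cycle)
  Skip (3,5) w=14 (creates cycle)
MST weight = 17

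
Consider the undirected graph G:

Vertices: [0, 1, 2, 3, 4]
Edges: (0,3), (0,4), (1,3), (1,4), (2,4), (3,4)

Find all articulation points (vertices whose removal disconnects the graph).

An articulation point is a vertex whose removal disconnects the graph.
Articulation points: [4]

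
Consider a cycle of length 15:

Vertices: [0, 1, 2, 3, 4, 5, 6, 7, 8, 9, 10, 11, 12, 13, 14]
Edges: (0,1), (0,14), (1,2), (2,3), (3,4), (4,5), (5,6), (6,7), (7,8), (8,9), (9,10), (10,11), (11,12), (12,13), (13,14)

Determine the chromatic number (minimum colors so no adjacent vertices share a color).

This is an odd cycle (C_15). Odd cycles are not bipartite (any 2-coloring forces two adjacent vertices to match), and 3 colors suffice.
Chromatic number = 3.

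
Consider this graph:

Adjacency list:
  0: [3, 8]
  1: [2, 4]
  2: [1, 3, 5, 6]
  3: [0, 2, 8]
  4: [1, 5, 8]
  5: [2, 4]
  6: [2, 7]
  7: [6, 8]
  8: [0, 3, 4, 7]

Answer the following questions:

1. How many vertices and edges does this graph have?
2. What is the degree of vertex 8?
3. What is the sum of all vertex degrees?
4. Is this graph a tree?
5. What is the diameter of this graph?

Count: 9 vertices, 12 edges.
Vertex 8 has neighbors [0, 3, 4, 7], degree = 4.
Handshaking lemma: 2 * 12 = 24.
A tree on 9 vertices has 8 edges. This graph has 12 edges (4 extra). Not a tree.
Diameter (longest shortest path) = 3.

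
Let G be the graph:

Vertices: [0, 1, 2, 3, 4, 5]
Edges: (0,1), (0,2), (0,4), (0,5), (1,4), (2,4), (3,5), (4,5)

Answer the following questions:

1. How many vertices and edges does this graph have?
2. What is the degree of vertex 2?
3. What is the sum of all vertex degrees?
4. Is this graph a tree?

Count: 6 vertices, 8 edges.
Vertex 2 has neighbors [0, 4], degree = 2.
Handshaking lemma: 2 * 8 = 16.
A tree on 6 vertices has 5 edges. This graph has 8 edges (3 extra). Not a tree.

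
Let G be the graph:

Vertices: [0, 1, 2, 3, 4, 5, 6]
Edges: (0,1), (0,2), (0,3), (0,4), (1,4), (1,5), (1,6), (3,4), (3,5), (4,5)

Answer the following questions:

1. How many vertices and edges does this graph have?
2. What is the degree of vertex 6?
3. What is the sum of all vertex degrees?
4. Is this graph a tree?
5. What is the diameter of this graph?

Count: 7 vertices, 10 edges.
Vertex 6 has neighbors [1], degree = 1.
Handshaking lemma: 2 * 10 = 20.
A tree on 7 vertices has 6 edges. This graph has 10 edges (4 extra). Not a tree.
Diameter (longest shortest path) = 3.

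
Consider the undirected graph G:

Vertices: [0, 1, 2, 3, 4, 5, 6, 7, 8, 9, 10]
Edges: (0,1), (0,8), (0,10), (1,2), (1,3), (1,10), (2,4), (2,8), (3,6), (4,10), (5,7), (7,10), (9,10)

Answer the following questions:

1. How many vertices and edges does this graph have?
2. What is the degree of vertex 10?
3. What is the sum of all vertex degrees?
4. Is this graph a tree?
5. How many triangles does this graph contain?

Count: 11 vertices, 13 edges.
Vertex 10 has neighbors [0, 1, 4, 7, 9], degree = 5.
Handshaking lemma: 2 * 13 = 26.
A tree on 11 vertices has 10 edges. This graph has 13 edges (3 extra). Not a tree.
Number of triangles = 1.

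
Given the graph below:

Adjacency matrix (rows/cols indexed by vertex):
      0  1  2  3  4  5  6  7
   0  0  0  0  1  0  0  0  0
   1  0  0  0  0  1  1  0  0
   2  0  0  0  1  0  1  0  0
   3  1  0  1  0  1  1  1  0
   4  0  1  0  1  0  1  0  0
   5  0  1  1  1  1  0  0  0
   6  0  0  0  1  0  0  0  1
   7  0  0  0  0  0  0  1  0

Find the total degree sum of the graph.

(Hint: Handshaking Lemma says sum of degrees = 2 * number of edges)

Count edges: 10 edges.
By Handshaking Lemma: sum of degrees = 2 * 10 = 20.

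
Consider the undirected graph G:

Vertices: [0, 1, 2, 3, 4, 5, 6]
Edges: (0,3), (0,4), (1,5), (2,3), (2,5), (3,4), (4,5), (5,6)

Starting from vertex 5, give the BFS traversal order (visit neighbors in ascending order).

BFS from vertex 5 (neighbors processed in ascending order):
Visit order: 5, 1, 2, 4, 6, 3, 0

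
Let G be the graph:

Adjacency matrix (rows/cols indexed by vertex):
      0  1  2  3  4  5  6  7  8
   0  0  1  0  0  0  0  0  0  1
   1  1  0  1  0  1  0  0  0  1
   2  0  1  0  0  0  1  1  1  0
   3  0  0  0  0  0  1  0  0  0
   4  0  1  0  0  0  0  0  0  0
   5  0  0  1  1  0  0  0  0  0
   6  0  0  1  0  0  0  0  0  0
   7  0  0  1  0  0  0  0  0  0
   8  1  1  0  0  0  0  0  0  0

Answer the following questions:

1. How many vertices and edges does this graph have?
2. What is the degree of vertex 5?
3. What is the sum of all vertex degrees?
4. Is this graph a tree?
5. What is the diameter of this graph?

Count: 9 vertices, 9 edges.
Vertex 5 has neighbors [2, 3], degree = 2.
Handshaking lemma: 2 * 9 = 18.
A tree on 9 vertices has 8 edges. This graph has 9 edges (1 extra). Not a tree.
Diameter (longest shortest path) = 4.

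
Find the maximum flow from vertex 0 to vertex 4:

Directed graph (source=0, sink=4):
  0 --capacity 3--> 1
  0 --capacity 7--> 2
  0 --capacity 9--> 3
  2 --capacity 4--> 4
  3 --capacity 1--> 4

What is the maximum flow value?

Computing max flow:
  Flow on (0->2): 4/7
  Flow on (0->3): 1/9
  Flow on (2->4): 4/4
  Flow on (3->4): 1/1
Maximum flow = 5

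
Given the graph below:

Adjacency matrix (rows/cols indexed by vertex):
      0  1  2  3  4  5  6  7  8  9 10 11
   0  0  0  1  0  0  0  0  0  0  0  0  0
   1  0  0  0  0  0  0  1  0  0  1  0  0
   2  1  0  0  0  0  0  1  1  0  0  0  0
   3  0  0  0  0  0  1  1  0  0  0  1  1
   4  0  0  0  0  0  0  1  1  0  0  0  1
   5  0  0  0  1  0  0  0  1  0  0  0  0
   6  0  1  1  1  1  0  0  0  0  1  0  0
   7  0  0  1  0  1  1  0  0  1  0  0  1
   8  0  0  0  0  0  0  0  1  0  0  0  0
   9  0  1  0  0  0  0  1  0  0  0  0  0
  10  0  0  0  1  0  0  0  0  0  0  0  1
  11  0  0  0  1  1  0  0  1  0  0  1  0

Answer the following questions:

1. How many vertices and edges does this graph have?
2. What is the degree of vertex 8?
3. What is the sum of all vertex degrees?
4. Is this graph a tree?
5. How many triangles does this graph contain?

Count: 12 vertices, 17 edges.
Vertex 8 has neighbors [7], degree = 1.
Handshaking lemma: 2 * 17 = 34.
A tree on 12 vertices has 11 edges. This graph has 17 edges (6 extra). Not a tree.
Number of triangles = 3.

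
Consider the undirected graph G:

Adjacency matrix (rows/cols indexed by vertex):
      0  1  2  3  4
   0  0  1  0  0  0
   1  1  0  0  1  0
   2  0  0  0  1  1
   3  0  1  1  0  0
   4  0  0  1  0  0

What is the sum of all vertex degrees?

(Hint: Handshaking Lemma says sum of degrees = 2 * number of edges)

Count edges: 4 edges.
By Handshaking Lemma: sum of degrees = 2 * 4 = 8.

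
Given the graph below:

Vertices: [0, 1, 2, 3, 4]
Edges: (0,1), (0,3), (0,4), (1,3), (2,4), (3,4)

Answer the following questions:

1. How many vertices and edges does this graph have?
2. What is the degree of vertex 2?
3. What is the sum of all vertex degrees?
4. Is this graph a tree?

Count: 5 vertices, 6 edges.
Vertex 2 has neighbors [4], degree = 1.
Handshaking lemma: 2 * 6 = 12.
A tree on 5 vertices has 4 edges. This graph has 6 edges (2 extra). Not a tree.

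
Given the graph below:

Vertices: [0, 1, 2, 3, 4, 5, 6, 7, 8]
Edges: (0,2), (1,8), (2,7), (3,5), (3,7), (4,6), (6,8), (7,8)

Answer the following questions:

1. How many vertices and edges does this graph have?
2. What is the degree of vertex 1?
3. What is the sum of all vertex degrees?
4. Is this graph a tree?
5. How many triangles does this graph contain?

Count: 9 vertices, 8 edges.
Vertex 1 has neighbors [8], degree = 1.
Handshaking lemma: 2 * 8 = 16.
A graph is a tree iff it is connected and has exactly n-1 edges. This graph is connected (all 9 vertices in one component) and has 9-1 = 8 edges. It is a tree.
Number of triangles = 0.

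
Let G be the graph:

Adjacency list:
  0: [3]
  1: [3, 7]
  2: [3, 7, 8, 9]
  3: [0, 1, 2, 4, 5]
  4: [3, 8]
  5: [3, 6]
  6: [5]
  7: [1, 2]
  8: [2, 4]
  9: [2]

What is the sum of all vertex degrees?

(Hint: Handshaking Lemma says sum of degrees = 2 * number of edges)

Count edges: 11 edges.
By Handshaking Lemma: sum of degrees = 2 * 11 = 22.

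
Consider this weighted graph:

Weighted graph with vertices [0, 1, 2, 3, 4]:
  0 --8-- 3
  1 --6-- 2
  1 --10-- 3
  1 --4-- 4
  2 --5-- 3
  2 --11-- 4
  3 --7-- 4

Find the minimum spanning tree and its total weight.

Applying Kruskal's algorithm (sort edges by weight, add if no cycle):
  Add (1,4) w=4
  Add (2,3) w=5
  Add (1,2) w=6
  Skip (3,4) w=7 (creates cycle)
  Add (0,3) w=8
  Skip (1,3) w=10 (creates cycle)
  Skip (2,4) w=11 (creates cycle)
MST weight = 23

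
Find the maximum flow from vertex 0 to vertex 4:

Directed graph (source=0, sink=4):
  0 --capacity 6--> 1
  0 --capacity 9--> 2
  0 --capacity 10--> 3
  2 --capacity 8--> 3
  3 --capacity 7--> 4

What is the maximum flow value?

Computing max flow:
  Flow on (0->2): 7/9
  Flow on (2->3): 7/8
  Flow on (3->4): 7/7
Maximum flow = 7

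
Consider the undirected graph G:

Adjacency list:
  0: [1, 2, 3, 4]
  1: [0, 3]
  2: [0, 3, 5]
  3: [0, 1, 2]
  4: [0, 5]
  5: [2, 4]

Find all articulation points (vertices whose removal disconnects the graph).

No articulation points. The graph is biconnected.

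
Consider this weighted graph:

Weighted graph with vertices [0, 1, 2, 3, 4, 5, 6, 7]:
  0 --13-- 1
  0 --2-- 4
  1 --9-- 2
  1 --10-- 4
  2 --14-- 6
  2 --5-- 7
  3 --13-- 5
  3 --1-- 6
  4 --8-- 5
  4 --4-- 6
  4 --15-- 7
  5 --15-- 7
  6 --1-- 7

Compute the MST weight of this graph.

Applying Kruskal's algorithm (sort edges by weight, add if no cycle):
  Add (3,6) w=1
  Add (6,7) w=1
  Add (0,4) w=2
  Add (4,6) w=4
  Add (2,7) w=5
  Add (4,5) w=8
  Add (1,2) w=9
  Skip (1,4) w=10 (creates cycle)
  Skip (0,1) w=13 (creates cycle)
  Skip (3,5) w=13 (creates cycle)
  Skip (2,6) w=14 (creates cycle)
  Skip (4,7) w=15 (creates cycle)
  Skip (5,7) w=15 (creates cycle)
MST weight = 30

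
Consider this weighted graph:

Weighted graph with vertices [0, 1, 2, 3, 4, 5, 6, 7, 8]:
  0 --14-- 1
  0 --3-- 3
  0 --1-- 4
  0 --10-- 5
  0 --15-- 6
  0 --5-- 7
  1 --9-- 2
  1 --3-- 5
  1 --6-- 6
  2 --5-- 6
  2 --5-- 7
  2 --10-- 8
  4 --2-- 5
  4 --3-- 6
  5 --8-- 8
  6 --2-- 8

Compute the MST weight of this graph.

Applying Kruskal's algorithm (sort edges by weight, add if no cycle):
  Add (0,4) w=1
  Add (4,5) w=2
  Add (6,8) w=2
  Add (0,3) w=3
  Add (1,5) w=3
  Add (4,6) w=3
  Add (0,7) w=5
  Add (2,6) w=5
  Skip (2,7) w=5 (creates cycle)
  Skip (1,6) w=6 (creates cycle)
  Skip (5,8) w=8 (creates cycle)
  Skip (1,2) w=9 (creates cycle)
  Skip (0,5) w=10 (creates cycle)
  Skip (2,8) w=10 (creates cycle)
  Skip (0,1) w=14 (creates cycle)
  Skip (0,6) w=15 (creates cycle)
MST weight = 24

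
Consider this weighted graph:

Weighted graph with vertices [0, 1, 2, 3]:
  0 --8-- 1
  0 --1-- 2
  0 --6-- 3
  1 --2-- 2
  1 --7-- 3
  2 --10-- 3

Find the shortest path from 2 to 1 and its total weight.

Using Dijkstra's algorithm from vertex 2:
Shortest path: 2 -> 1
Total weight: 2 = 2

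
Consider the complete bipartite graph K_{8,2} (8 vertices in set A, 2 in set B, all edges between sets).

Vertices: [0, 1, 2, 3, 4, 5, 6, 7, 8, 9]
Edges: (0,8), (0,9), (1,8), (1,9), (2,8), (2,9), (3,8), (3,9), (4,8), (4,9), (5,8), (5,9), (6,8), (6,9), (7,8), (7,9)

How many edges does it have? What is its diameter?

K_{8,2} has 8 * 2 = 16 edges.
Any vertex reaches any opposite-side vertex in 1 step; same-side vertices reach in 2 steps via any opposite-side vertex.
Diameter = 2.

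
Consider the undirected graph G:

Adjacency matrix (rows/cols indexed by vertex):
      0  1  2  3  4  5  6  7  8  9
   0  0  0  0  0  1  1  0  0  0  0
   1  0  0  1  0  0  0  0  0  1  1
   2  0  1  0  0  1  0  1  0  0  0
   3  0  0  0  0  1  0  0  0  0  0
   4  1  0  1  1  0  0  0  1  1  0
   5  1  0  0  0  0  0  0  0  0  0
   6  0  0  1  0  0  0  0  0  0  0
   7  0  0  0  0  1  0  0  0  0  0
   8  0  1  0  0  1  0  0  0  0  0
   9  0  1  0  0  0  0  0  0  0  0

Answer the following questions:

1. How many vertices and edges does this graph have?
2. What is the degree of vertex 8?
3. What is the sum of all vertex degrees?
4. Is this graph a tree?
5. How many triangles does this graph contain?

Count: 10 vertices, 10 edges.
Vertex 8 has neighbors [1, 4], degree = 2.
Handshaking lemma: 2 * 10 = 20.
A tree on 10 vertices has 9 edges. This graph has 10 edges (1 extra). Not a tree.
Number of triangles = 0.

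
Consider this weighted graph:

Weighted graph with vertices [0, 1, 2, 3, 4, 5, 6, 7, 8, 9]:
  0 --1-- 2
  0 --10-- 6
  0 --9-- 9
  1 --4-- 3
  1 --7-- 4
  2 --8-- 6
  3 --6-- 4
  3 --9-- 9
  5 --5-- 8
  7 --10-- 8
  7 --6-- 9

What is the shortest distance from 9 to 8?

Using Dijkstra's algorithm from vertex 9:
Shortest path: 9 -> 7 -> 8
Total weight: 6 + 10 = 16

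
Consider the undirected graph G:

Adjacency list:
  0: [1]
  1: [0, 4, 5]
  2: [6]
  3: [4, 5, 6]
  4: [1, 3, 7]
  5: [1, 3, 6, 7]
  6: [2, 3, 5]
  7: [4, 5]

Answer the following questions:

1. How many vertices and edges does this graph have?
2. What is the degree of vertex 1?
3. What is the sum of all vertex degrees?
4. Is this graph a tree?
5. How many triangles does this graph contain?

Count: 8 vertices, 10 edges.
Vertex 1 has neighbors [0, 4, 5], degree = 3.
Handshaking lemma: 2 * 10 = 20.
A tree on 8 vertices has 7 edges. This graph has 10 edges (3 extra). Not a tree.
Number of triangles = 1.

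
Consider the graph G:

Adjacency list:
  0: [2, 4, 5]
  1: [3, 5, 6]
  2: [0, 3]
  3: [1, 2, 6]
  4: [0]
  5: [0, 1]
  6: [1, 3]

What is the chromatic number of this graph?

The graph has a maximum clique of size 3 (lower bound on chromatic number).
A valid 3-coloring: {0: 0, 1: 0, 2: 2, 3: 1, 4: 1, 5: 1, 6: 2}.
Chromatic number = 3.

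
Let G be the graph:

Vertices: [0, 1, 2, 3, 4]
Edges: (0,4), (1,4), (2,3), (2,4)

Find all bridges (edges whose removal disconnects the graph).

A bridge is an edge whose removal increases the number of connected components.
Bridges found: (0,4), (1,4), (2,3), (2,4)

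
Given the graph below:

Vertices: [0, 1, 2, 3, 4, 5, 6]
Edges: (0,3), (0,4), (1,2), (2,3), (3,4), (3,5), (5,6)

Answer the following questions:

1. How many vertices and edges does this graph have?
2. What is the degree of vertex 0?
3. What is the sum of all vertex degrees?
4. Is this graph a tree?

Count: 7 vertices, 7 edges.
Vertex 0 has neighbors [3, 4], degree = 2.
Handshaking lemma: 2 * 7 = 14.
A tree on 7 vertices has 6 edges. This graph has 7 edges (1 extra). Not a tree.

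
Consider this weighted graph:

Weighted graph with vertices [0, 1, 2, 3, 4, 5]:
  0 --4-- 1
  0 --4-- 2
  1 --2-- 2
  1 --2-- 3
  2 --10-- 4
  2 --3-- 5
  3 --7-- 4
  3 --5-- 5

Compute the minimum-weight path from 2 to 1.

Using Dijkstra's algorithm from vertex 2:
Shortest path: 2 -> 1
Total weight: 2 = 2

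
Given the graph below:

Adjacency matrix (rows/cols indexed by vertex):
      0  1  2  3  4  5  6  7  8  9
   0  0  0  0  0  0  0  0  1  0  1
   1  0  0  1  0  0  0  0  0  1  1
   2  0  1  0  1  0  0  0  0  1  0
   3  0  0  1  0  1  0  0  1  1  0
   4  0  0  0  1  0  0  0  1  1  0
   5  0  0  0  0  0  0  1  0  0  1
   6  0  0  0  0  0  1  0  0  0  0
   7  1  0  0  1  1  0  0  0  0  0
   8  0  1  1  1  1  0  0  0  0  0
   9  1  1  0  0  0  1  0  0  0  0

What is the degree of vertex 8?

Vertex 8 has neighbors [1, 2, 3, 4], so deg(8) = 4.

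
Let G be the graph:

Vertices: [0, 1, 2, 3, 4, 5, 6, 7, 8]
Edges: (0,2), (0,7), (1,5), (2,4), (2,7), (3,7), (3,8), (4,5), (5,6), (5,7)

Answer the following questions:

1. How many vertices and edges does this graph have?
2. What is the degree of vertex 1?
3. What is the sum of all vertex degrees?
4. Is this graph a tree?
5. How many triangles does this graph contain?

Count: 9 vertices, 10 edges.
Vertex 1 has neighbors [5], degree = 1.
Handshaking lemma: 2 * 10 = 20.
A tree on 9 vertices has 8 edges. This graph has 10 edges (2 extra). Not a tree.
Number of triangles = 1.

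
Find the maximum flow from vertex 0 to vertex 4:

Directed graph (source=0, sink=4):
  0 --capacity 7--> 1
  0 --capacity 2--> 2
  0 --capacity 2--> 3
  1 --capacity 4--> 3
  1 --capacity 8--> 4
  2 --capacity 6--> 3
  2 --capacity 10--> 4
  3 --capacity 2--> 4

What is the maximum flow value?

Computing max flow:
  Flow on (0->1): 7/7
  Flow on (0->2): 2/2
  Flow on (0->3): 2/2
  Flow on (1->4): 7/8
  Flow on (2->4): 2/10
  Flow on (3->4): 2/2
Maximum flow = 11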